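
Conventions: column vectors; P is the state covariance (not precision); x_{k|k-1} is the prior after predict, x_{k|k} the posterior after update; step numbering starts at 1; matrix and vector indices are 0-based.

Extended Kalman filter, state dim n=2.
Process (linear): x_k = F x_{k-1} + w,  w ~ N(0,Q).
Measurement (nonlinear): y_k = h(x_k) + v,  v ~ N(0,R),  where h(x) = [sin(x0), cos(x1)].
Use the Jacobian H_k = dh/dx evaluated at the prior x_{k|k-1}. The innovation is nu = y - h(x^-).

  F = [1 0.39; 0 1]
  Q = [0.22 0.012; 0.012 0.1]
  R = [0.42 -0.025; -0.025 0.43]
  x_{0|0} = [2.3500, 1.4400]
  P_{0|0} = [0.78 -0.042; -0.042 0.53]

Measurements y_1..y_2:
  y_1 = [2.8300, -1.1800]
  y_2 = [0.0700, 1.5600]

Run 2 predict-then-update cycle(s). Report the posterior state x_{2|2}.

step 1: x^-=[2.9116, 1.4400]  P^-=[1.0479 0.1767; 0.1767 0.6300]  H_jac=[-0.9737 0.0000; 0.0000 -0.9915]  S=[1.4134 0.1456; 0.1456 1.0493]  K=[-0.7149 -0.0678; -0.0613 -0.5868]  nu=[2.6020, -1.3104]  x^+=[1.1403, 2.0495]  P^+=[0.3066 0.0114; 0.0114 0.2529]
step 2: x^-=[1.9396, 2.0495]  P^-=[0.5740 0.1220; 0.1220 0.3529]  H_jac=[-0.3605 0.0000; 0.0000 -0.8876]  S=[0.4946 0.0140; 0.0140 0.7081]  K=[-0.4142 -0.1447; -0.0764 -0.4409]  nu=[-0.8628, 2.0206]  x^+=[2.0045, 1.2245]  P^+=[0.4726 0.0585; 0.0585 0.2115]

x_post = [2.0045, 1.2245]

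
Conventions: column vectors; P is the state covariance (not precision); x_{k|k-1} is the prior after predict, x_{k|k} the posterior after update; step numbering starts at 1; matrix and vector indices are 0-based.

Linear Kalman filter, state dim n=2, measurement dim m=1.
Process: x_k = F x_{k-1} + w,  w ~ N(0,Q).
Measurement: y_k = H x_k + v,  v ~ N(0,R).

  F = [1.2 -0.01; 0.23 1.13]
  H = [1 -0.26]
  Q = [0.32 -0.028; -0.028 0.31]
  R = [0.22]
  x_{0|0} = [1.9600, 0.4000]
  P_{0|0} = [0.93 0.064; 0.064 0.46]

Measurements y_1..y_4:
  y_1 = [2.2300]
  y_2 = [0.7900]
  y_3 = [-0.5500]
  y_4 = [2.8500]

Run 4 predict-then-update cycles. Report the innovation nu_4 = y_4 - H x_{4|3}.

innov = [2.8692]

step 1: x^-=[2.3480, 0.9028]  P^-=[1.6577 0.3101; 0.3101 0.9798]  S=[1.7827]  K=[0.8847; 0.0311]  nu=[0.1167]  x^+=[2.4513, 0.9064]  P^+=[0.2625 0.2611; 0.2611 0.9781]
step 2: x^-=[2.9325, 1.5881]  P^-=[0.6919 0.3869; 0.3869 1.7086]  S=[0.8262]  K=[0.7157; -0.0694]  nu=[-1.7296]  x^+=[1.6947, 1.7080]  P^+=[0.2687 0.4279; 0.4279 1.7046]
step 3: x^-=[2.0165, 2.3199]  P^-=[0.6968 0.6062; 0.6062 2.7233]  S=[0.7857]  K=[0.6863; -0.1296]  nu=[-1.9633]  x^+=[0.6691, 2.5744]  P^+=[0.3268 0.6761; 0.6761 2.7101]
step 4: x^-=[0.7771, 3.0629]  P^-=[0.7746 0.9468; 0.9468 4.1392]  S=[0.7821]  K=[0.6757; -0.1655]  nu=[2.8692]  x^+=[2.7158, 2.5882]  P^+=[0.4175 1.0342; 1.0342 4.1178]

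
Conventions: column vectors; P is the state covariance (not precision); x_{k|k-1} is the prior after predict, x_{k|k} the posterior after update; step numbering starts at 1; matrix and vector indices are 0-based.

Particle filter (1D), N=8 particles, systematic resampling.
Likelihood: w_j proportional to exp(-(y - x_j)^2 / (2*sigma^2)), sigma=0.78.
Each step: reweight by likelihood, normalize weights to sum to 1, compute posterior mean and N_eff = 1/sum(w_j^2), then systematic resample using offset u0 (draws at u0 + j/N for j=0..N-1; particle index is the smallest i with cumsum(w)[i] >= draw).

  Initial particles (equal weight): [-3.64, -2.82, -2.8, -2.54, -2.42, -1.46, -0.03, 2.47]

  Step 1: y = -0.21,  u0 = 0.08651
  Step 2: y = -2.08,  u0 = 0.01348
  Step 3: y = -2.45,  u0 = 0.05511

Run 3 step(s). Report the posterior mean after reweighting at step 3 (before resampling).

step 1: w=[0.0000, 0.0029, 0.0031, 0.0089, 0.0140, 0.2145, 0.7544, 0.0021]  mean=-0.4042  Neff=1.6249  idx=[5, 5, 6, 6, 6, 6, 6, 6]
step 2: w=[0.4424, 0.4424, 0.0192, 0.0192, 0.0192, 0.0192, 0.0192, 0.0192]  mean=-1.2953  Neff=2.5401  idx=[0, 0, 0, 0, 1, 1, 1, 2]
step 3: w=[0.1425, 0.1425, 0.1425, 0.1425, 0.1425, 0.1425, 0.1425, 0.0026]  mean=-1.4563  Neff=7.0361  idx=[0, 1, 2, 3, 3, 4, 5, 6]

post_mean = -1.4563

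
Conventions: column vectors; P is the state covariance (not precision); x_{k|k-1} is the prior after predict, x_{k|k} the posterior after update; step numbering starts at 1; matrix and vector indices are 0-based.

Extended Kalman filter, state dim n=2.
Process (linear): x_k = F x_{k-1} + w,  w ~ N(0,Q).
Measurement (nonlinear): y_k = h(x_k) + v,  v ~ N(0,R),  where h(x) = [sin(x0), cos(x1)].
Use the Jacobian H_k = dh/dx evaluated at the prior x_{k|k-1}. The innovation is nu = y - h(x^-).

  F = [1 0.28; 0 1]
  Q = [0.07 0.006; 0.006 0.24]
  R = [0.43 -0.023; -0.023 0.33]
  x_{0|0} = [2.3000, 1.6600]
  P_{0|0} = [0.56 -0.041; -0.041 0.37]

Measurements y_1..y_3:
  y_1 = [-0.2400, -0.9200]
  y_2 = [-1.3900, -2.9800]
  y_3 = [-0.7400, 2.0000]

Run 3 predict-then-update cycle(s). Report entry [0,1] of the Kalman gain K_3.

K[0,1] = 0.0978

step 1: x^-=[2.7648, 1.6600]  P^-=[0.6360 0.0686; 0.0686 0.6100]  H_jac=[-0.9298 0.0000; 0.0000 -0.9960]  S=[0.9799 0.0405; 0.0405 0.9352]  K=[-0.6016 -0.0470; -0.0383 -0.6480]  nu=[-0.6079, -0.8309]  x^+=[3.1696, 2.2217]  P^+=[0.2770 0.0017; 0.0017 0.2138]
step 2: x^-=[3.7917, 2.2217]  P^-=[0.3647 0.0675; 0.0675 0.4538]  H_jac=[-0.7960 0.0000; 0.0000 -0.7955]  S=[0.6611 0.0198; 0.0198 0.6172]  K=[-0.4370 -0.0731; -0.0639 -0.5829]  nu=[-0.7848, -2.3741]  x^+=[4.3080, 3.6557]  P^+=[0.2339 0.0177; 0.0177 0.2400]
step 3: x^-=[5.3316, 3.6557]  P^-=[0.3326 0.0909; 0.0909 0.4800]  H_jac=[0.5804 0.0000; 0.0000 0.4918]  S=[0.5421 0.0029; 0.0029 0.4461]  K=[0.3557 0.0978; 0.0944 0.5285]  nu=[0.0743, 2.8707]  x^+=[5.6389, 5.1799]  P^+=[0.2596 0.0490; 0.0490 0.3502]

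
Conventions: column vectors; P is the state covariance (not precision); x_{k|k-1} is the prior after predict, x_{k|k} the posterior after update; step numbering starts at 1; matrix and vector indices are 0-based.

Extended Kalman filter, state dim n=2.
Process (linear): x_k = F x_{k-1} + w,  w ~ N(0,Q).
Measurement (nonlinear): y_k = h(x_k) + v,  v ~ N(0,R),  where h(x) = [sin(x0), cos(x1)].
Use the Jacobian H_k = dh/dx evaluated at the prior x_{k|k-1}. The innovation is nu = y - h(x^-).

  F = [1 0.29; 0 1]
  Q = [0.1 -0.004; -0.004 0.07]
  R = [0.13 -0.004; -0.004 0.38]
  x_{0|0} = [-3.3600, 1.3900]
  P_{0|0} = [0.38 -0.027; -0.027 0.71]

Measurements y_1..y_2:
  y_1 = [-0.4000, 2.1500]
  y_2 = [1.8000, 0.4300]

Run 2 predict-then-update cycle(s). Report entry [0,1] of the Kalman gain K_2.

step 1: x^-=[-2.9569, 1.3900]  P^-=[0.5241 0.1749; 0.1749 0.7800]  H_jac=[-0.9830 0.0000; 0.0000 -0.9837]  S=[0.6364 0.1651; 0.1651 1.1348]  K=[-0.8004 -0.0352; -0.0984 -0.6618]  nu=[-0.2164, 1.9702]  x^+=[-2.8530, 0.1074]  P^+=[0.1057 0.0103; 0.0103 0.2553]
step 2: x^-=[-2.8219, 0.1074]  P^-=[0.2332 0.0804; 0.0804 0.3253]  H_jac=[-0.9493 0.0000; 0.0000 -0.1072]  S=[0.3401 0.0042; 0.0042 0.3837]  K=[-0.6506 -0.0154; -0.2232 -0.0884]  nu=[2.1143, -0.5642]  x^+=[-4.1887, -0.3146]  P^+=[0.0890 0.0302; 0.0302 0.3052]

K[0,1] = -0.0154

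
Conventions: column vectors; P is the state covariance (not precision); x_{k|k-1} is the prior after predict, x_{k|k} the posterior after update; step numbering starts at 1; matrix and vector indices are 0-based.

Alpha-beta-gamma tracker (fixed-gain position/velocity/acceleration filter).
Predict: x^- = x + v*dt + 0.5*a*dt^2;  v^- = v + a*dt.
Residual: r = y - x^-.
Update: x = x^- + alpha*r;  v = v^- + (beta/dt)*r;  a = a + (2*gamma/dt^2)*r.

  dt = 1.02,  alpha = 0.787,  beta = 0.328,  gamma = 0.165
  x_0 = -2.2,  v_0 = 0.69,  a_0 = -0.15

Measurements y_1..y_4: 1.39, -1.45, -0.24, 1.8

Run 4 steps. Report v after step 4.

step 1: x_pred=-1.5742  r=2.9642  x^+=0.7586  v^+=1.4902  a^+=0.7902
step 2: x_pred=2.6897  r=-4.1397  x^+=-0.5682  v^+=0.9650  a^+=-0.5228
step 3: x_pred=0.1441  r=-0.3841  x^+=-0.1582  v^+=0.3082  a^+=-0.6447
step 4: x_pred=-0.1792  r=1.9792  x^+=1.3784  v^+=0.2871  a^+=-0.0169

v_post = 0.2871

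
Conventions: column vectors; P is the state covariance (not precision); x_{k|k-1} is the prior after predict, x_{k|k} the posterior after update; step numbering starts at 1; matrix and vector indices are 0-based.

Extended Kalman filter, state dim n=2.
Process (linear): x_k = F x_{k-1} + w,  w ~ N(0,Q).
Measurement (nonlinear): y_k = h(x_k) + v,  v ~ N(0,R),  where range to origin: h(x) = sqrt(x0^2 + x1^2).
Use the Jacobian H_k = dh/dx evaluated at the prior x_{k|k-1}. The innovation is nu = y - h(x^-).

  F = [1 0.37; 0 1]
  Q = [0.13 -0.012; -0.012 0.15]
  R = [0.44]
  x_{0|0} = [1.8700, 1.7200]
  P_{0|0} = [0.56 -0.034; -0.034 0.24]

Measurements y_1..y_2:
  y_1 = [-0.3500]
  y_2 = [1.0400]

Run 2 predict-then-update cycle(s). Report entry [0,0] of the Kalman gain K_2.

step 1: x^-=[2.5064, 1.7200]  P^-=[0.6977 0.0428; 0.0428 0.3900]  H_jac=[0.8245 0.5658]  S=[1.0791]  K=[0.5555; 0.2372]  nu=[-3.3898]  x^+=[0.6233, 0.9160]  P^+=[0.3647 -0.0994; -0.0994 0.3293]
step 2: x^-=[0.9622, 0.9160]  P^-=[0.4662 0.0104; 0.0104 0.4793]  H_jac=[0.7243 0.6895]  S=[0.9228]  K=[0.3737; 0.3663]  nu=[-0.2884]  x^+=[0.8544, 0.8103]  P^+=[0.3373 -0.1159; -0.1159 0.3555]

K[0,0] = 0.3737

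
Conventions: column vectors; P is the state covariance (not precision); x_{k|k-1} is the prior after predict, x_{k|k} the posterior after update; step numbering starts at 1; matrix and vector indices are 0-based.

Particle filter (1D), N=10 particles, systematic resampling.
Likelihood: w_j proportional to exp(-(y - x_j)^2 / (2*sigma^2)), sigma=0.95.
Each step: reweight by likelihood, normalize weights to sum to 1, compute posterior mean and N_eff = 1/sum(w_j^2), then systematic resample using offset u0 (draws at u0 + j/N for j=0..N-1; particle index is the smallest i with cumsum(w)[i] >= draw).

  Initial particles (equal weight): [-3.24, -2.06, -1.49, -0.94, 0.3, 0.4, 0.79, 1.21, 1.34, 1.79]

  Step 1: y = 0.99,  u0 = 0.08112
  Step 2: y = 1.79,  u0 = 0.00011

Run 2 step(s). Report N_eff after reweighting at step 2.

step 1: w=[0.0000, 0.0011, 0.0062, 0.0238, 0.1437, 0.1542, 0.1829, 0.1821, 0.1748, 0.1312]  mean=0.9049  Neff=6.2722  idx=[4, 5, 5, 6, 6, 7, 7, 8, 9, 9]
step 2: w=[0.0438, 0.0513, 0.0513, 0.0860, 0.0860, 0.1242, 0.1242, 0.1338, 0.1497, 0.1497]  mean=1.2058  Neff=8.6545  idx=[0, 2, 3, 4, 5, 6, 7, 7, 8, 9]

N_eff = 8.6545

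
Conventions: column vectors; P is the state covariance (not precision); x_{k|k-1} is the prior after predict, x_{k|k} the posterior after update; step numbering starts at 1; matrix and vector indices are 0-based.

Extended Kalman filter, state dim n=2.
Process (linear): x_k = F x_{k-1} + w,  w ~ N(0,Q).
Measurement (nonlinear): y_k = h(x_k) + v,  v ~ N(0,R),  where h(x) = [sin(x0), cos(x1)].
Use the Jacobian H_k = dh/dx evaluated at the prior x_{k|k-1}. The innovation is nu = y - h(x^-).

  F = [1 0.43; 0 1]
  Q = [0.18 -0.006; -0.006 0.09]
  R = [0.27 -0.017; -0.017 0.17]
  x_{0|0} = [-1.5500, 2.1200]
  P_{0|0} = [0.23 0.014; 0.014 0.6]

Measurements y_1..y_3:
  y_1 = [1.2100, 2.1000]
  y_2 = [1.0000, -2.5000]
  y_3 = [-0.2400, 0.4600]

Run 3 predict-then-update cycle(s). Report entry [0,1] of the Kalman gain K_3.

K[0,1] = 0.0220

step 1: x^-=[-0.6384, 2.1200]  P^-=[0.5330 0.2660; 0.2660 0.6900]  H_jac=[0.8031 0.0000; 0.0000 -0.8529]  S=[0.6137 -0.1992; -0.1992 0.6720]  K=[0.6504 -0.1448; 0.0706 -0.8549]  nu=[1.8059, 2.6220]  x^+=[0.1564, 0.0059]  P^+=[0.2217 0.0418; 0.0418 0.1718]
step 2: x^-=[0.1590, 0.0059]  P^-=[0.4695 0.1097; 0.1097 0.2618]  H_jac=[0.9874 0.0000; 0.0000 -0.0059]  S=[0.7277 -0.0176; -0.0176 0.1700]  K=[0.6385 0.0624; 0.1490 0.0063]  nu=[0.8417, -3.5000]  x^+=[0.4779, 0.1093]  P^+=[0.1735 0.0406; 0.0406 0.2457]
step 3: x^-=[0.5249, 0.1093]  P^-=[0.4339 0.1403; 0.1403 0.3357]  H_jac=[0.8654 0.0000; 0.0000 -0.1091]  S=[0.5949 -0.0302; -0.0302 0.1740]  K=[0.6323 0.0220; 0.1951 -0.1765]  nu=[-0.7411, -0.5340]  x^+=[0.0446, 0.0590]  P^+=[0.1968 0.0643; 0.0643 0.3055]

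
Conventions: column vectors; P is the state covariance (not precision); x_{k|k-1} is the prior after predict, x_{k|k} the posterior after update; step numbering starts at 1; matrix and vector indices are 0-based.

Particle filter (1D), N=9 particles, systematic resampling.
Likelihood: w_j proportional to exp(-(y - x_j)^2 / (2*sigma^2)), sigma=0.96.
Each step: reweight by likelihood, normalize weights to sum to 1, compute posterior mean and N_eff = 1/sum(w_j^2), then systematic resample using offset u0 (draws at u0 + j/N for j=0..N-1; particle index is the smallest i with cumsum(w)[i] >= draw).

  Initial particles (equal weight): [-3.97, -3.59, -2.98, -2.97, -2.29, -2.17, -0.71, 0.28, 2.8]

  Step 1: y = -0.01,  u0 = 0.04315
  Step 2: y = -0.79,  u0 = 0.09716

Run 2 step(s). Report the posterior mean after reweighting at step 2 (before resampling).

step 1: w=[0.0001, 0.0005, 0.0044, 0.0046, 0.0315, 0.0420, 0.4049, 0.5047, 0.0073]  mean=-0.3180  Neff=2.3722  idx=[5, 6, 6, 6, 6, 7, 7, 7, 7]
step 2: w=[0.0548, 0.1535, 0.1535, 0.1535, 0.1535, 0.0828, 0.0828, 0.0828, 0.0828]  mean=-0.4622  Neff=8.0202  idx=[1, 1, 2, 3, 4, 4, 6, 7, 8]

post_mean = -0.4622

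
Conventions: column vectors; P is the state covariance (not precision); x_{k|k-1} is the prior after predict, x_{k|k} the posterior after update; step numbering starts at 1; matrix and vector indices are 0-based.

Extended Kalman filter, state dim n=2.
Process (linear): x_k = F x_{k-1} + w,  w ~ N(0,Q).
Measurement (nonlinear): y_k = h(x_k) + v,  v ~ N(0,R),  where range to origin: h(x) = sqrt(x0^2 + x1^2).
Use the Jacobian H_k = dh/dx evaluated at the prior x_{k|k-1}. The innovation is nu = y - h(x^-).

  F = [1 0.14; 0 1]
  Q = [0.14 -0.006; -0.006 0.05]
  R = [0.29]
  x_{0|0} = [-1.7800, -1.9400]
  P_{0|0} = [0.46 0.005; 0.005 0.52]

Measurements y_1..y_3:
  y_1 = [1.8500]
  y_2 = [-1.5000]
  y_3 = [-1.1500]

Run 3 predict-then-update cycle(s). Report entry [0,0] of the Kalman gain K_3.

step 1: x^-=[-2.0516, -1.9400]  P^-=[0.6116 0.0718; 0.0718 0.5700]  H_jac=[-0.7266 -0.6871]  S=[0.9536]  K=[-0.5177; -0.4654]  nu=[-0.9736]  x^+=[-1.5476, -1.4869]  P^+=[0.3560 -0.1580; -0.1580 0.3635]
step 2: x^-=[-1.7557, -1.4869]  P^-=[0.4589 -0.1131; -0.1131 0.4135]  H_jac=[-0.7631 -0.6463]  S=[0.6184]  K=[-0.4481; -0.2926]  nu=[-3.8008]  x^+=[-0.0526, -0.3749]  P^+=[0.3347 -0.1941; -0.1941 0.3605]
step 3: x^-=[-0.1051, -0.3749]  P^-=[0.4274 -0.1497; -0.1497 0.4105]  H_jac=[-0.2698 -0.9629]  S=[0.6240]  K=[0.0461; -0.5688]  nu=[-1.5393]  x^+=[-0.1761, 0.5007]  P^+=[0.4261 -0.1333; -0.1333 0.2087]

K[0,0] = 0.0461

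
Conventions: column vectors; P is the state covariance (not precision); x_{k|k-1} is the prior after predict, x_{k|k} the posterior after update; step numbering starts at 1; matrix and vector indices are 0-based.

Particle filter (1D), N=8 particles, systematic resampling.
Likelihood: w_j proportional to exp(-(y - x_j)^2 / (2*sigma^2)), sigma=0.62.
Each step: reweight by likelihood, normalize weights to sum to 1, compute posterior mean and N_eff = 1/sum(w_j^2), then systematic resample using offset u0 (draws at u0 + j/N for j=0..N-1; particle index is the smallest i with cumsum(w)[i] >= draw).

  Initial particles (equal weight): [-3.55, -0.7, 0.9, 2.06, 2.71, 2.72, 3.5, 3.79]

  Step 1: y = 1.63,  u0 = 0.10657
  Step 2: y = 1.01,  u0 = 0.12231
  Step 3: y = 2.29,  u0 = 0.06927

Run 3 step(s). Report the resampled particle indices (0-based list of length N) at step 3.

step 1: w=[0.0000, 0.0005, 0.2886, 0.4538, 0.1266, 0.1231, 0.0061, 0.0013]  mean=1.8985  Neff=3.1208  idx=[2, 2, 3, 3, 3, 3, 4, 5]
step 2: w=[0.3317, 0.3317, 0.0803, 0.0803, 0.0803, 0.0803, 0.0079, 0.0075]  mean=1.3005  Neff=4.0657  idx=[0, 0, 1, 1, 1, 3, 4, 7]
step 3: w=[0.0265, 0.0265, 0.0265, 0.0265, 0.0265, 0.3052, 0.3052, 0.2571]  mean=2.0760  Neff=3.9072  idx=[2, 5, 5, 6, 6, 6, 7, 7]

resampled_idx = [2, 5, 5, 6, 6, 6, 7, 7]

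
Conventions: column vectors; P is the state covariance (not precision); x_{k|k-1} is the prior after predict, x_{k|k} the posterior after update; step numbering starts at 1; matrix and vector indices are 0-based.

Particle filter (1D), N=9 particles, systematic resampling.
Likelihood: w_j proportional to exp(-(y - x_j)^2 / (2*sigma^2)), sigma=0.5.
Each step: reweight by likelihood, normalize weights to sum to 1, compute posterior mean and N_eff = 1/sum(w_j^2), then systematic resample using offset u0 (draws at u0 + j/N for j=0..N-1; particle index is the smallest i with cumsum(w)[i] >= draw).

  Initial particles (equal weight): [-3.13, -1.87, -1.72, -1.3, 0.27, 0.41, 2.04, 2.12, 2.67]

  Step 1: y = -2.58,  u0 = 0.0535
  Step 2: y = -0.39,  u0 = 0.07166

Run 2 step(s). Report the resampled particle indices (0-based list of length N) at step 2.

step 1: w=[0.4641, 0.3101, 0.1936, 0.0321, 0.0000, 0.0000, 0.0000, 0.0000, 0.0000]  mean=-2.4075  Neff=2.8560  idx=[0, 0, 0, 0, 1, 1, 1, 2, 2]
step 2: w=[0.0000, 0.0000, 0.0000, 0.0000, 0.1308, 0.1308, 0.1308, 0.3038, 0.3038]  mean=-1.7789  Neff=4.2385  idx=[4, 5, 6, 7, 7, 7, 8, 8, 8]

resampled_idx = [4, 5, 6, 7, 7, 7, 8, 8, 8]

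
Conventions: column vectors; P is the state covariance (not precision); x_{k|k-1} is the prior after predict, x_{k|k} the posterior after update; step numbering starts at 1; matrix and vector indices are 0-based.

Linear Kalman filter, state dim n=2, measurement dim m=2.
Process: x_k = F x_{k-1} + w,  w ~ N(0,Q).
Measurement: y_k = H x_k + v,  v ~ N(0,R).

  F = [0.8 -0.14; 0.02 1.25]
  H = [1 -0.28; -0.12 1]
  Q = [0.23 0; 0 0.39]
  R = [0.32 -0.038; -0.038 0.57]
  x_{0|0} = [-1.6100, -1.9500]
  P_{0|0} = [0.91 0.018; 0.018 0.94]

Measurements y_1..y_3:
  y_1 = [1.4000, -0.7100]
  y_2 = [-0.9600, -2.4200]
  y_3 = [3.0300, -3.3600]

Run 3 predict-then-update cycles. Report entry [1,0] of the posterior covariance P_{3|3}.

P_post[1,0] = 0.0508

step 1: x^-=[-1.0150, -2.4697]  P^-=[0.8268 -0.1320; -0.1320 1.8600]  S=[1.3665 -0.7944; -0.7944 2.4736]  K=[0.7104 0.1347; -0.0453 0.7438]  nu=[1.7235, 1.6379]  x^+=[0.4299, -1.3295]  P^+=[0.2443 0.0791; 0.0791 0.4352]
step 2: x^-=[0.5301, -1.6532]  P^-=[0.3772 0.0066; 0.0066 1.0740]  S=[0.7777 -0.3771; -0.3771 1.6479]  K=[0.5301 0.0979; -0.0701 0.6352]  nu=[-1.9530, -0.7032]  x^+=[-0.5740, -1.9630]  P^+=[0.1820 0.0575; 0.0575 0.3716]
step 3: x^-=[-0.1844, -2.4652]  P^-=[0.3409 -0.0048; -0.0048 0.9736]  S=[0.7399 -0.3565; -0.3565 1.5497]  K=[0.5042 0.0865; -0.0810 0.6100]  nu=[2.5242, -0.9169]  x^+=[1.0090, -3.2291]  P^+=[0.1723 0.0508; 0.0508 0.3569]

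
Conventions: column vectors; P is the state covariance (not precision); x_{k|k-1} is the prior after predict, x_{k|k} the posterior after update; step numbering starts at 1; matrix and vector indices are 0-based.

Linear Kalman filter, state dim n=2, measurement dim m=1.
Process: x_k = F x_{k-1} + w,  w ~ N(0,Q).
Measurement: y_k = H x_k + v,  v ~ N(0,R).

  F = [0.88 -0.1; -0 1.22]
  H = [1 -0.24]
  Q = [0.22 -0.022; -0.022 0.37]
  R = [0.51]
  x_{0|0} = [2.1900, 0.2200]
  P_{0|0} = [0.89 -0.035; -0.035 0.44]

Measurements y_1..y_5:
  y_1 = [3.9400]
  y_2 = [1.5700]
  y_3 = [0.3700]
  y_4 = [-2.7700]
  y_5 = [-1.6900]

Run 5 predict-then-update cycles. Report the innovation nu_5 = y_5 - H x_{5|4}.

innov = [0.2032]

step 1: x^-=[1.9052, 0.2684]  P^-=[0.9198 -0.1133; -0.1133 1.0249]  S=[1.5432]  K=[0.6136; -0.2328]  nu=[2.0992]  x^+=[3.1934, -0.2203]  P^+=[0.3387 0.1072; 0.1072 0.9413]
step 2: x^-=[2.8322, -0.2687]  P^-=[0.4728 -0.0218; -0.0218 1.7710]  S=[1.0953]  K=[0.4365; -0.4079]  nu=[-1.3267]  x^+=[2.2531, 0.2725]  P^+=[0.2642 0.1732; 0.1732 1.5887]
step 3: x^-=[1.9555, 0.3324]  P^-=[0.4100 -0.0298; -0.0298 2.7347]  S=[1.0918]  K=[0.3821; -0.6284]  nu=[-1.5057]  x^+=[1.3802, 1.2787]  P^+=[0.2506 0.2323; 0.2323 2.3035]
step 4: x^-=[1.0867, 1.5600]  P^-=[0.3962 -0.0536; -0.0536 3.7985]  S=[1.1507]  K=[0.3555; -0.8388]  nu=[-3.4823]  x^+=[-0.1512, 4.4810]  P^+=[0.2508 0.2895; 0.2895 2.9888]
step 5: x^-=[-0.5812, 5.4668]  P^-=[0.3931 -0.0758; -0.0758 4.8186]  S=[1.2171]  K=[0.3380; -1.0125]  nu=[0.2032]  x^+=[-0.5125, 5.2611]  P^+=[0.2541 0.3407; 0.3407 3.5709]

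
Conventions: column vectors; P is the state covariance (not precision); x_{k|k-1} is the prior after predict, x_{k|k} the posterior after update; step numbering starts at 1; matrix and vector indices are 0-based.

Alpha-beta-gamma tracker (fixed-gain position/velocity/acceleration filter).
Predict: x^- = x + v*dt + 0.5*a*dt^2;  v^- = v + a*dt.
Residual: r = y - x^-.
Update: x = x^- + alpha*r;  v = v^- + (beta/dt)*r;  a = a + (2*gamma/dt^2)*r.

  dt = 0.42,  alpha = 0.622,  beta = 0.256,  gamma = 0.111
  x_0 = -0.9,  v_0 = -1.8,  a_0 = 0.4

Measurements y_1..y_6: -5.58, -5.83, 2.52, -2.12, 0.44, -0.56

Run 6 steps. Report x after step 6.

step 1: x_pred=-1.6207  r=-3.9593  x^+=-4.0834  v^+=-4.0453  a^+=-4.5828
step 2: x_pred=-6.1866  r=0.3566  x^+=-5.9648  v^+=-5.7527  a^+=-4.1340
step 3: x_pred=-8.7455  r=11.2655  x^+=-1.7384  v^+=-0.6223  a^+=10.0437
step 4: x_pred=-1.1139  r=-1.0061  x^+=-1.7397  v^+=2.9828  a^+=8.7776
step 5: x_pred=0.2873  r=0.1527  x^+=0.3823  v^+=6.7625  a^+=8.9698
step 6: x_pred=4.0136  r=-4.5736  x^+=1.1688  v^+=7.7420  a^+=3.2138

x_post = 1.1688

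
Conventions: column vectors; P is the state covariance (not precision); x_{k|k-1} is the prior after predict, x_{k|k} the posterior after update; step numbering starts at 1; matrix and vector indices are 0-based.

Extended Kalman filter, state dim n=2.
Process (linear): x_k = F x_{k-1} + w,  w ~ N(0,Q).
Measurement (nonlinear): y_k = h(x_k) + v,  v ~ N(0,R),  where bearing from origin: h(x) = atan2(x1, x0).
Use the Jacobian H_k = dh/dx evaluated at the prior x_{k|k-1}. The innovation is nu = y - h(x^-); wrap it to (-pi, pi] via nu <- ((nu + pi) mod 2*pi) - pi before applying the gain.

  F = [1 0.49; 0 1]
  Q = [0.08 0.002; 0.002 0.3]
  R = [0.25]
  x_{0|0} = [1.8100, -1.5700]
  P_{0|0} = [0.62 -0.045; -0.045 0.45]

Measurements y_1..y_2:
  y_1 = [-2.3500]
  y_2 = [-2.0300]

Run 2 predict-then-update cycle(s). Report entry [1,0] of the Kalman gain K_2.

step 1: x^-=[1.0407, -1.5700]  P^-=[0.7639 0.1775; 0.1775 0.7500]  H_jac=[0.4425 0.2933]  S=[0.5102]  K=[0.7646; 0.5851]  nu=[-1.3646]  x^+=[-0.0027, -2.3685]  P^+=[0.4656 -0.0508; -0.0508 0.5753]
step 2: x^-=[-1.1633, -2.3685]  P^-=[0.6340 0.2331; 0.2331 0.8753]  H_jac=[0.3402 -0.1671]  S=[0.3213]  K=[0.5500; -0.2083]  nu=[-0.0027]  x^+=[-1.1647, -2.3679]  P^+=[0.5368 0.2699; 0.2699 0.8614]

K[1,0] = -0.2083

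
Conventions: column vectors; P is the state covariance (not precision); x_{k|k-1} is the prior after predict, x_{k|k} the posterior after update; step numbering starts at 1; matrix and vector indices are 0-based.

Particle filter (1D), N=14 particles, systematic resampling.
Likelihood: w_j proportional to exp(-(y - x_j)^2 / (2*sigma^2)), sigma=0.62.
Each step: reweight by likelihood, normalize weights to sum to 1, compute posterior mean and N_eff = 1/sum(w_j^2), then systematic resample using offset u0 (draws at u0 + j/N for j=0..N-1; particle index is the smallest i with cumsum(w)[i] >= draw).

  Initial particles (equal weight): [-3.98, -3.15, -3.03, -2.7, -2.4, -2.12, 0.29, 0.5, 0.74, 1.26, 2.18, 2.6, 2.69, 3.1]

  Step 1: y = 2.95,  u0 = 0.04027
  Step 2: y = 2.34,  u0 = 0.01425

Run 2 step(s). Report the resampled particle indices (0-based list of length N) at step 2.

resampled_idx = [0, 0, 1, 2, 3, 4, 5, 6, 6, 7, 8, 9, 11, 12]

step 1: w=[0.0000, 0.0000, 0.0000, 0.0000, 0.0000, 0.0000, 0.0000, 0.0001, 0.0005, 0.0075, 0.1432, 0.2641, 0.2836, 0.3008]  mean=2.7043  Neff=3.8278  idx=[10, 10, 11, 11, 11, 11, 12, 12, 12, 12, 13, 13, 13, 13]
step 2: w=[0.0888, 0.0888, 0.0841, 0.0841, 0.0841, 0.0841, 0.0783, 0.0783, 0.0783, 0.0783, 0.0433, 0.0433, 0.0433, 0.0433]  mean=2.6402  Neff=13.1544  idx=[0, 0, 1, 2, 3, 4, 5, 6, 6, 7, 8, 9, 11, 12]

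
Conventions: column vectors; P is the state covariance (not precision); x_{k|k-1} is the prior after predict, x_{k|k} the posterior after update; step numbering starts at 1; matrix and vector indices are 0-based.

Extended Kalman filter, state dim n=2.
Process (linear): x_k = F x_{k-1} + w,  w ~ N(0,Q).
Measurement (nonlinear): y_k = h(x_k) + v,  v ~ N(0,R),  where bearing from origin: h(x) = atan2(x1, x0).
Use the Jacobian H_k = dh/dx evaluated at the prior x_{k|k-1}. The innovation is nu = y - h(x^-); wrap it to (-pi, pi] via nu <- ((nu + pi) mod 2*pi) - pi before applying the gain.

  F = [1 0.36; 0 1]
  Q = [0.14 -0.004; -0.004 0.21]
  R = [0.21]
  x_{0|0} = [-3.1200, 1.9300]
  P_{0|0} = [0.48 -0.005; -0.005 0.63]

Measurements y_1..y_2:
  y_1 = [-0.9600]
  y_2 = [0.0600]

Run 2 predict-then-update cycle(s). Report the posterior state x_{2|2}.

step 1: x^-=[-2.4252, 1.9300]  P^-=[0.6980 0.2178; 0.2178 0.8400]  H_jac=[-0.2009 -0.2525]  S=[0.3138]  K=[-0.6221; -0.8152]  nu=[2.8538]  x^+=[-4.2006, -0.3964]  P^+=[0.5766 0.0586; 0.0586 0.6315]
step 2: x^-=[-4.3433, -0.3964]  P^-=[0.8407 0.2820; 0.2820 0.8415]  H_jac=[0.0208 -0.2283]  S=[0.2516]  K=[-0.1863; -0.7404]  nu=[3.1106]  x^+=[-4.9228, -2.6996]  P^+=[0.8319 0.2473; 0.2473 0.7035]

x_post = [-4.9228, -2.6996]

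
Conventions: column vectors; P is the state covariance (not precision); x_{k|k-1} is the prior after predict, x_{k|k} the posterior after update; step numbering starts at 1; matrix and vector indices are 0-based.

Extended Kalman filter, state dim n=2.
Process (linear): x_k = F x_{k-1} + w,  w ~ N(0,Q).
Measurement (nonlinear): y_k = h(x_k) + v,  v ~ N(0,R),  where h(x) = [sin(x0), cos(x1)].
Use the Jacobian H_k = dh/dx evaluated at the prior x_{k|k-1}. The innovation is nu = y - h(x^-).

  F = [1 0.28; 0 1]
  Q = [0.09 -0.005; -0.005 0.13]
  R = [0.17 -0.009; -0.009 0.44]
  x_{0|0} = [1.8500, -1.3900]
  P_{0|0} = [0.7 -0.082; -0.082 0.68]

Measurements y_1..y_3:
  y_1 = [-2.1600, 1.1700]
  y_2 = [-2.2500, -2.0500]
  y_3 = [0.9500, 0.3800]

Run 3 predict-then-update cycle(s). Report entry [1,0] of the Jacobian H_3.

step 1: x^-=[1.4608, -1.3900]  P^-=[0.7974 0.1034; 0.1034 0.8100]  H_jac=[0.1098 0.0000; 0.0000 0.9837]  S=[0.1796 0.0022; 0.0022 1.2238]  K=[0.4864 0.0823; 0.0553 0.6510]  nu=[-3.1540, 0.9902]  x^+=[0.0083, -0.9200]  P^+=[0.7465 0.0323; 0.0323 0.2907]
step 2: x^-=[-0.2493, -0.9200]  P^-=[0.8774 0.1087; 0.1087 0.4207]  H_jac=[0.9691 0.0000; 0.0000 0.7956]  S=[0.9939 0.0748; 0.0748 0.7063]  K=[0.8530 0.0321; 0.0709 0.4664]  nu=[-2.0033, -2.6558]  x^+=[-2.0434, -2.3006]  P^+=[0.1493 0.0081; 0.0081 0.2571]
step 3: x^-=[-2.6875, -2.3006]  P^-=[0.2640 0.0751; 0.0751 0.3871]  H_jac=[-0.8987 0.0000; 0.0000 0.7453]  S=[0.3832 -0.0593; -0.0593 0.6550]  K=[-0.6145 0.0298; -0.1095 0.4306]  nu=[1.3886, 1.0467]  x^+=[-3.5097, -2.0019]  P^+=[0.1165 0.0250; 0.0250 0.2555]

H_jac[1,0] = 0.0000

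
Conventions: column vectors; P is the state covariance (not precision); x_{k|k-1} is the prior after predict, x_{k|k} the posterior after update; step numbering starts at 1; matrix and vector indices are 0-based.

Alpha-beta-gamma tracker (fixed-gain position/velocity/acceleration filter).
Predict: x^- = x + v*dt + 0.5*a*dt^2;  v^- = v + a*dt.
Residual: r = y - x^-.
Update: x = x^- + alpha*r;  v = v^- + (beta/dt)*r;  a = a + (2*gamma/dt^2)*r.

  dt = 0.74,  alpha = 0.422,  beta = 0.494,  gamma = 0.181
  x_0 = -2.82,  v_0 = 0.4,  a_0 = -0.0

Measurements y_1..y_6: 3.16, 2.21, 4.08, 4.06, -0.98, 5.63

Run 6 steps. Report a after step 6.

a_post = -2.6465

step 1: x_pred=-2.5240  r=5.6840  x^+=-0.1254  v^+=4.1945  a^+=3.7575
step 2: x_pred=4.0073  r=-1.7973  x^+=3.2489  v^+=5.7752  a^+=2.5693
step 3: x_pred=8.2260  r=-4.1460  x^+=6.4764  v^+=4.9088  a^+=-0.1714
step 4: x_pred=10.0619  r=-6.0019  x^+=7.5291  v^+=0.7752  a^+=-4.1391
step 5: x_pred=6.9695  r=-7.9495  x^+=3.6148  v^+=-7.5945  a^+=-9.3942
step 6: x_pred=-4.5773  r=10.2073  x^+=-0.2698  v^+=-7.7322  a^+=-2.6465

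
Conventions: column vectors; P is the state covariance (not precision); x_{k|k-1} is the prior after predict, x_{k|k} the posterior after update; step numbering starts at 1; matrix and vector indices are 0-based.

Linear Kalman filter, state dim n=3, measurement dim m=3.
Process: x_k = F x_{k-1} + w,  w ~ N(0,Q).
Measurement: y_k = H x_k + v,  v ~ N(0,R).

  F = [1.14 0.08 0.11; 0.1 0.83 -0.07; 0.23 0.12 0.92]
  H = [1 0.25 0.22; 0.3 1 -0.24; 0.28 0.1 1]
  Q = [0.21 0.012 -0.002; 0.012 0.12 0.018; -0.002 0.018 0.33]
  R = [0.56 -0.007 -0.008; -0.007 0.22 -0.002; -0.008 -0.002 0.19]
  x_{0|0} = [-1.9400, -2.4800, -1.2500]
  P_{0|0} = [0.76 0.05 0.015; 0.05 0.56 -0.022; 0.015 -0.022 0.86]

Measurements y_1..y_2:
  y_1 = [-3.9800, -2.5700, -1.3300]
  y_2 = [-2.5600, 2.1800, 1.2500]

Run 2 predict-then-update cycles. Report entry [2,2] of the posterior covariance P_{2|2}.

step 1: x^-=[-2.5475, -2.1649, -1.8938]  P^-=[1.2242 0.1740 0.3116; 0.1740 0.5282 0.0305; 0.3116 0.0305 1.1104]  S=[2.0984 0.5714 0.9610; 0.5714 0.9672 0.0435; 0.9610 0.0435 1.5921]  K=[0.5599 0.1479 0.0800; -0.0730 0.6307 0.1098; -0.0515 -0.1523 0.7894]  nu=[-0.4746, -0.0954, 1.4936]  x^+=[-2.7079, -2.0264, -0.6757]  P^+=[0.3533 -0.0965 -0.0789; -0.0965 0.1751 0.0297; -0.0789 0.0297 0.1698]
step 2: x^-=[-3.3234, -1.9054, -1.4877]  P^-=[0.6355 -0.0215 0.0124; -0.0215 0.2266 0.0295; 0.0124 0.0295 0.4628]  S=[1.2300 0.1953 0.2950; 0.1953 0.5017 -0.0120; 0.2950 -0.0120 0.7165]  K=[0.4742 0.1483 0.0699; -0.0610 0.4509 0.0971; -0.0424 -0.1226 0.6702]  nu=[1.5671, 4.7254, 3.8588]  x^+=[-1.6096, 0.5042, 0.4527]  P^+=[0.2976 -0.0761 -0.0665; -0.0761 0.1286 0.0265; -0.0665 0.0265 0.1439]

P_post[2,2] = 0.1439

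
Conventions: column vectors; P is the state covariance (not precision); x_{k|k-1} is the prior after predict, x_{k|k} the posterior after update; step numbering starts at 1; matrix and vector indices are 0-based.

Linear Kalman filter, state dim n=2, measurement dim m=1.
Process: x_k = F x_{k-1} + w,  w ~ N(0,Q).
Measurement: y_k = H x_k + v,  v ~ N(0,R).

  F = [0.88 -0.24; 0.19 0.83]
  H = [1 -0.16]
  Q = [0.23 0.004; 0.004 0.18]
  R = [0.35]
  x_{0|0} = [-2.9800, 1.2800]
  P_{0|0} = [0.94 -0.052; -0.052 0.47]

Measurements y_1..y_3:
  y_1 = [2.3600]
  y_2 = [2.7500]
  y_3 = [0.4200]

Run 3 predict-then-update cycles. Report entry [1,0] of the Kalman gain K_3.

step 1: x^-=[-2.9296, 0.4962]  P^-=[1.0070 0.0319; 0.0319 0.5213]  S=[1.3601]  K=[0.7366; -0.0378]  nu=[5.3690]  x^+=[1.0253, 0.2930]  P^+=[0.2690 0.0699; 0.0699 0.5194]
step 2: x^-=[0.8319, 0.4380]  P^-=[0.4387 -0.0066; -0.0066 0.5695]  S=[0.8054]  K=[0.5460; -0.1214]  nu=[1.9882]  x^+=[1.9175, 0.1966]  P^+=[0.1986 0.0467; 0.0467 0.5577]
step 3: x^-=[1.6402, 0.5275]  P^-=[0.3962 -0.0419; -0.0419 0.5861]  S=[0.7746]  K=[0.5201; -0.1751]  nu=[-1.1358]  x^+=[1.0495, 0.7264]  P^+=[0.1866 0.0287; 0.0287 0.5623]

K[1,0] = -0.1751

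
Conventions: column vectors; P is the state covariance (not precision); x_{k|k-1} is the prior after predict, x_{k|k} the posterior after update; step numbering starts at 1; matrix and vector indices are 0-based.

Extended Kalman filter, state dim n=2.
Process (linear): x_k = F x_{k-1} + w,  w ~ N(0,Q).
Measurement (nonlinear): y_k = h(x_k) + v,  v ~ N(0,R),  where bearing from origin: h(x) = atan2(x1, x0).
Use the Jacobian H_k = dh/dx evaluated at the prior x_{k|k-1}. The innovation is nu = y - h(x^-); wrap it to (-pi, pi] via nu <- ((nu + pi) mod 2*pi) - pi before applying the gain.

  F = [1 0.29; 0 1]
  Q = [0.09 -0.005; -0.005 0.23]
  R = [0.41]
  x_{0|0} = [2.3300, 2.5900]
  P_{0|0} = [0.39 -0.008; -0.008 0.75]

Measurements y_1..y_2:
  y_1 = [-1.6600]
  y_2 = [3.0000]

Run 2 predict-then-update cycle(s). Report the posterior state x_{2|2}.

step 1: x^-=[3.0811, 2.5900]  P^-=[0.5384 0.2045; 0.2045 0.9800]  H_jac=[-0.1599 0.1902]  S=[0.4468]  K=[-0.1056; 0.3440]  nu=[-2.3590]  x^+=[3.3302, 1.7785]  P^+=[0.5335 0.2207; 0.2207 0.9271]
step 2: x^-=[3.8460, 1.7785]  P^-=[0.8294 0.4846; 0.4846 1.1571]  H_jac=[-0.0991 0.2142]  S=[0.4507]  K=[0.0480; 0.4435]  nu=[2.5669]  x^+=[3.9693, 2.9169]  P^+=[0.8284 0.4750; 0.4750 1.0685]

x_post = [3.9693, 2.9169]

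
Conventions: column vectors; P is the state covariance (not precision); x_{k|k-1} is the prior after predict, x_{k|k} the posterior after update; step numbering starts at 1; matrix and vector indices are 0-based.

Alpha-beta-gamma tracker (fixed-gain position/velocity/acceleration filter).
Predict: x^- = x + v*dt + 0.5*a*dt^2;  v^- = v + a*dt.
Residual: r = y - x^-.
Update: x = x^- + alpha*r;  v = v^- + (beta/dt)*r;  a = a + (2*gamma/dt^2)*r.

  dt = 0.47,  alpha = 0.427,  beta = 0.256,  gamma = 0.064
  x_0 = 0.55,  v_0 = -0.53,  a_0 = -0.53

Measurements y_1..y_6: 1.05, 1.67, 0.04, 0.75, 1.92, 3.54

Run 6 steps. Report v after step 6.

v_post = 2.0669

step 1: x_pred=0.2424  r=0.8076  x^+=0.5872  v^+=-0.3392  a^+=-0.0620
step 2: x_pred=0.4210  r=1.2490  x^+=0.9543  v^+=0.3120  a^+=0.6617
step 3: x_pred=1.1740  r=-1.1340  x^+=0.6898  v^+=0.0053  a^+=0.0046
step 4: x_pred=0.6928  r=0.0572  x^+=0.7172  v^+=0.0387  a^+=0.0378
step 5: x_pred=0.7396  r=1.1804  x^+=1.2436  v^+=0.6994  a^+=0.7218
step 6: x_pred=1.6520  r=1.8880  x^+=2.4582  v^+=2.0669  a^+=1.8157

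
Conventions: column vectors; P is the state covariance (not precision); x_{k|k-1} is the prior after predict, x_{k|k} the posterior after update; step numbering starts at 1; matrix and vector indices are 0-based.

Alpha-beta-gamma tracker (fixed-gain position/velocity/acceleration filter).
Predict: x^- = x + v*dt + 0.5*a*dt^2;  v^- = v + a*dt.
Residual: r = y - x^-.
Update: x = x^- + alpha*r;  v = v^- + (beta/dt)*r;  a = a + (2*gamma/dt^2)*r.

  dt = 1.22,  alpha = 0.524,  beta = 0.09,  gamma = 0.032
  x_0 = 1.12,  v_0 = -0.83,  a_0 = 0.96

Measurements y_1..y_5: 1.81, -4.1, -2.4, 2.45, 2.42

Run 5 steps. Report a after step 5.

a_post = 0.4576

step 1: x_pred=0.8218  r=0.9882  x^+=1.3396  v^+=0.4141  a^+=1.0025
step 2: x_pred=2.5909  r=-6.6909  x^+=-0.9151  v^+=1.1435  a^+=0.7148
step 3: x_pred=1.0119  r=-3.4119  x^+=-0.7759  v^+=1.7639  a^+=0.5681
step 4: x_pred=1.7988  r=0.6512  x^+=2.1400  v^+=2.5050  a^+=0.5961
step 5: x_pred=5.6397  r=-3.2197  x^+=3.9526  v^+=2.9947  a^+=0.4576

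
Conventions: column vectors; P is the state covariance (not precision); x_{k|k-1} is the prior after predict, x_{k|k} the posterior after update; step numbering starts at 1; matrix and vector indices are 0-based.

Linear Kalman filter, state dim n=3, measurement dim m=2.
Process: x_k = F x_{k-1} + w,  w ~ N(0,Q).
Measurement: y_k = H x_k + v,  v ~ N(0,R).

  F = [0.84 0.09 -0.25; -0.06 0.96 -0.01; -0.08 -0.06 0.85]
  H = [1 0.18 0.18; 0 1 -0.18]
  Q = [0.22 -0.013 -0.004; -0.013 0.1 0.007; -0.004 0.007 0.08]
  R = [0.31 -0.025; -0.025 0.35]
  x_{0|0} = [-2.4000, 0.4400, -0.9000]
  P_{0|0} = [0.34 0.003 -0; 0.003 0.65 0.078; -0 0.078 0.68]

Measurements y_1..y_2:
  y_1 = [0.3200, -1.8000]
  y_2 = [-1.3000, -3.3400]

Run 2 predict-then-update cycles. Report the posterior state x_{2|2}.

step 1: x^-=[-1.7514, 0.5754, -0.5994]  P^-=[0.5046 0.0113 -0.1679; 0.0113 0.6985 0.0289; -0.1679 0.0289 0.5679]  S=[0.8012 0.1281; 0.1281 1.0565]  K=[0.6000 -0.0334; 0.0740 0.6472; -0.0657 -0.0614]  nu=[2.0757, -2.4833]  x^+=[-0.4228, -0.8782, -0.5831]  P^+=[0.2201 -0.0508 -0.1341; -0.0508 0.2392 0.0808; -0.1341 0.0808 0.5594]
step 2: x^-=[-0.2885, -0.8119, -0.4091]  P^-=[0.4572 -0.0631 -0.2270; -0.0631 0.3255 0.0660; -0.2270 0.0660 0.4959]  S=[0.6936 0.0050; 0.0050 0.6678]  K=[0.5841 -0.0377; 0.0072 0.4695; -0.1812 -0.0335]  nu=[-0.7918, -2.6018]  x^+=[-0.6529, -2.0392, -0.1784]  P^+=[0.2198 -0.0556 -0.1544; -0.0556 0.1782 0.0778; -0.1544 0.0778 0.4723]

x_post = [-0.6529, -2.0392, -0.1784]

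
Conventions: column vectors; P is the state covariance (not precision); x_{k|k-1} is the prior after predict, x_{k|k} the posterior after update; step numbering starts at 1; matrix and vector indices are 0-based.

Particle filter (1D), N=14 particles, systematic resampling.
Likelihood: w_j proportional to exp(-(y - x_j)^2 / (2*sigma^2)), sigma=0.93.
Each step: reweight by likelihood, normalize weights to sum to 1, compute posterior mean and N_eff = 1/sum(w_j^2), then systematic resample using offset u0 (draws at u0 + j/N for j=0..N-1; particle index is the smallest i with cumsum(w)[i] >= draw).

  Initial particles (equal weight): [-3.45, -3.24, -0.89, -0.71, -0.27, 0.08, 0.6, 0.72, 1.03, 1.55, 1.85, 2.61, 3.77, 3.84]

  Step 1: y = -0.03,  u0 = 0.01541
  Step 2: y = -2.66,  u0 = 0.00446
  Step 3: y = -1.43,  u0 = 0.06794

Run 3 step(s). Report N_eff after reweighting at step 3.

N_eff = 13.6018

step 1: w=[0.0002, 0.0004, 0.1123, 0.1319, 0.1666, 0.1711, 0.1369, 0.1244, 0.0900, 0.0407, 0.0223, 0.0031, 0.0000, 0.0000]  mean=0.1500  Neff=7.6033  idx=[2, 2, 3, 3, 4, 4, 5, 5, 6, 6, 7, 7, 8, 9]
step 2: w=[0.2492, 0.2492, 0.1692, 0.1692, 0.0561, 0.0561, 0.0199, 0.0199, 0.0033, 0.0033, 0.0021, 0.0021, 0.0006, 0.0001]  mean=-0.7033  Neff=5.3036  idx=[0, 0, 0, 0, 1, 1, 1, 2, 2, 2, 3, 3, 4, 5]
step 3: w=[0.0802, 0.0802, 0.0802, 0.0802, 0.0802, 0.0802, 0.0802, 0.0703, 0.0703, 0.0703, 0.0703, 0.0703, 0.0436, 0.0436]  mean=-0.7727  Neff=13.6018  idx=[0, 1, 2, 3, 4, 5, 6, 7, 8, 9, 10, 11, 12, 13]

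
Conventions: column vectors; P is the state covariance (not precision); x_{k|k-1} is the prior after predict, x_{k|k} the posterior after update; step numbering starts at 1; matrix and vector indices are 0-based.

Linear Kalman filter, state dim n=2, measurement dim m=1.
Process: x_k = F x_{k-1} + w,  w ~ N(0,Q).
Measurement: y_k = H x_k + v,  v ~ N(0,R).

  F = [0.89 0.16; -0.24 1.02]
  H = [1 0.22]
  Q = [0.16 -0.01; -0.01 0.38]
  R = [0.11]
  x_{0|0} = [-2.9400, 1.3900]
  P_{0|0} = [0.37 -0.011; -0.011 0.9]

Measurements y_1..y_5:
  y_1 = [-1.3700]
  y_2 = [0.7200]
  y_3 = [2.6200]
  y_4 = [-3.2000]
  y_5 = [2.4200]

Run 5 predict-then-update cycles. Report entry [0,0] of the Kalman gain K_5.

step 1: x^-=[-2.3942, 2.1234]  P^-=[0.4730 0.0483; 0.0483 1.3431]  S=[0.6692]  K=[0.7226; 0.5137]  nu=[0.5571]  x^+=[-1.9917, 2.4095]  P^+=[0.1235 -0.2001; -0.2001 1.1665]
step 2: x^-=[-1.3871, 2.9357]  P^-=[0.2307 -0.0200; -0.0200 1.6987]  S=[0.4141]  K=[0.5465; 0.8541]  nu=[1.4612]  x^+=[-0.5886, 4.1838]  P^+=[0.1070 -0.2133; -0.2133 1.3966]
step 3: x^-=[0.1456, 4.4087]  P^-=[0.2198 0.0096; 0.0096 1.9436]  S=[0.4281]  K=[0.5184; 1.0213]  nu=[1.5045]  x^+=[0.9255, 5.9453]  P^+=[0.1048 -0.2170; -0.2170 1.4971]
step 4: x^-=[1.7749, 5.8420]  P^-=[0.2195 0.0233; 0.0233 2.0498]  S=[0.4390]  K=[0.5117; 1.0804]  nu=[-6.2602]  x^+=[-1.4286, -0.9213]  P^+=[0.1046 -0.2194; -0.2194 1.5375]
step 5: x^-=[-1.4188, -0.5969]  P^-=[0.2197 0.0278; 0.0278 2.0930]  S=[0.4432]  K=[0.5095; 1.1017]  nu=[3.9701]  x^+=[0.6038, 3.7768]  P^+=[0.1046 -0.2209; -0.2209 1.5551]

K[0,0] = 0.5095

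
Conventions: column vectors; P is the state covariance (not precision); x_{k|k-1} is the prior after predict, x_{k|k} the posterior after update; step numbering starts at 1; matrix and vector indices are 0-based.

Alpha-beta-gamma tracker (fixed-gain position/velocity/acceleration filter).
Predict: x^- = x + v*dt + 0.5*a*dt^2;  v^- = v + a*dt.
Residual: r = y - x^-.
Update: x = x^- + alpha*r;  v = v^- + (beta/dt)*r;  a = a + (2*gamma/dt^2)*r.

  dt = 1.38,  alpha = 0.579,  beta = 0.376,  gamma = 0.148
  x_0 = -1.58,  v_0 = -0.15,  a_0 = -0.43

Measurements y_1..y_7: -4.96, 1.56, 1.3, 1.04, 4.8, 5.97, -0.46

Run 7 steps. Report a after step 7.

step 1: x_pred=-2.1964  r=-2.7636  x^+=-3.7965  v^+=-1.4964  a^+=-0.8595
step 2: x_pred=-6.6800  r=8.2400  x^+=-1.9090  v^+=-0.4374  a^+=0.4212
step 3: x_pred=-2.1116  r=3.4116  x^+=-0.1363  v^+=1.0734  a^+=0.9515
step 4: x_pred=2.2509  r=-1.2109  x^+=1.5498  v^+=2.0565  a^+=0.7633
step 5: x_pred=5.1145  r=-0.3145  x^+=4.9324  v^+=3.0241  a^+=0.7144
step 6: x_pred=9.7858  r=-3.8158  x^+=7.5765  v^+=2.9702  a^+=0.1213
step 7: x_pred=11.7908  r=-12.2508  x^+=4.6976  v^+=-0.2003  a^+=-1.7829

a_post = -1.7829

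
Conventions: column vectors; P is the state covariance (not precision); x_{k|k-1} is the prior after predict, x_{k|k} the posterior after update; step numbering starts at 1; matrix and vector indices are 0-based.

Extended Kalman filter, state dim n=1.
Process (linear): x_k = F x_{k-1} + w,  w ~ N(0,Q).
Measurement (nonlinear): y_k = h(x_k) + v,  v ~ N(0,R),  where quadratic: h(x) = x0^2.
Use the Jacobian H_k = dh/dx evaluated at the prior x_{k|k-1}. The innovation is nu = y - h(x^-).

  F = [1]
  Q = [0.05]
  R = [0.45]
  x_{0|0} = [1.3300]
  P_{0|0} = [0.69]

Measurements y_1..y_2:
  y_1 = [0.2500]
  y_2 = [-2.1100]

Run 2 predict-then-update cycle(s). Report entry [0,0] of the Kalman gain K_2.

K[0,0] = 0.2389

step 1: x^-=[1.3300]  P^-=[0.7400]  H_jac=[2.6600]  S=[5.6859]  K=[0.3462]  nu=[-1.5189]  x^+=[0.8042]  P^+=[0.0586]
step 2: x^-=[0.8042]  P^-=[0.1086]  H_jac=[1.6084]  S=[0.7308]  K=[0.2389]  nu=[-2.7567]  x^+=[0.1455]  P^+=[0.0668]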